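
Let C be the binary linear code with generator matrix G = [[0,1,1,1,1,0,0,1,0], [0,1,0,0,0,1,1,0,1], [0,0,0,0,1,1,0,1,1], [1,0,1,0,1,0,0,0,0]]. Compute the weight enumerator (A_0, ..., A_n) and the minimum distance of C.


Weight distribution: A_0 = 1, A_3 = 2, A_4 = 5, A_5 = 4, A_6 = 2, A_7 = 2. Minimum distance d = 3.

Enumerate all 2^4 = 16 messages m ∈ F_2^4.
For each, compute codeword c = mG in F_2^9, then tally its weight.
  m = 0000 → c = 000000000, weight = 0.
  m = 1000 → c = 011110010, weight = 5.
  m = 0100 → c = 010001101, weight = 4.
  m = 1100 → c = 001111111, weight = 7.
  m = 0010 → c = 000011011, weight = 4.
  m = 1010 → c = 011101001, weight = 5.
  m = 0110 → c = 010010110, weight = 4.
  m = 1110 → c = 001100100, weight = 3.
  m = 0001 → c = 101010000, weight = 3.
  m = 1001 → c = 110100010, weight = 4.
  m = 0101 → c = 111011101, weight = 7.
  m = 1101 → c = 100101111, weight = 6.
  m = 0011 → c = 101001011, weight = 5.
  m = 1011 → c = 110111001, weight = 6.
  m = 0111 → c = 111000110, weight = 5.
  m = 1111 → c = 100110100, weight = 4.
Tally weights:
  weight 0: 1 codewords.
  weight 3: 2 codewords.
  weight 4: 5 codewords.
  weight 5: 4 codewords.
  weight 6: 2 codewords.
  weight 7: 2 codewords.
Minimum distance d = smallest w > 0 with A_w > 0 = 3.
Sanity: Σ A_w = 16 = 2^4 = 16 ✓.


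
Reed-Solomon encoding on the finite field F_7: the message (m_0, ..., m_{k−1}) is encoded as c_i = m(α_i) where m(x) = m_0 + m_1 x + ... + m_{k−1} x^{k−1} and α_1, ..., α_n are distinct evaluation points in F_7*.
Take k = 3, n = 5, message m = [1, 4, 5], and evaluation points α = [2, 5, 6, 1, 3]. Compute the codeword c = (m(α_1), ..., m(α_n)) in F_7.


c = [1, 6, 2, 3, 2]

Message polynomial: m(x) = 1 + 4·x + 5·x^2 (mod 7).
For each evaluation point α_i, compute m(α_i) mod 7:
  α_1 = 2: Horner steps 5 → 0 → 1, so m(2) = 1.
  α_2 = 5: Horner steps 5 → 1 → 6, so m(5) = 6.
  α_3 = 6: Horner steps 5 → 6 → 2, so m(6) = 2.
  α_4 = 1: Horner steps 5 → 2 → 3, so m(1) = 3.
  α_5 = 3: Horner steps 5 → 5 → 2, so m(3) = 2.
Codeword c = [1, 6, 2, 3, 2] ∈ F_7^5.


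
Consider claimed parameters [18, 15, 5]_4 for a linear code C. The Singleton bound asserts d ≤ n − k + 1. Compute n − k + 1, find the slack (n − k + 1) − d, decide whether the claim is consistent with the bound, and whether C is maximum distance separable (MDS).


Singleton RHS = n − k + 1 = 4, slack = -1, bound violated (no such code; not MDS).

Singleton bound: d ≤ n − k + 1.
Here n = 18, k = 15, so n − k + 1 = 4.
Given d = 5, check d ≤ 4: NO.
Slack = (n − k + 1) − d = -1.
The slack is negative: d = 5 exceeds n − k + 1 = 4 by 1, so the Singleton bound is violated and no linear [18, 15, 5]_4 code can exist. In particular it is not MDS (MDS requires d = n − k + 1 exactly).
Description: the claimed parameters are [18, 15, 5]_4; such a code would be impossible (violates the Singleton bound).


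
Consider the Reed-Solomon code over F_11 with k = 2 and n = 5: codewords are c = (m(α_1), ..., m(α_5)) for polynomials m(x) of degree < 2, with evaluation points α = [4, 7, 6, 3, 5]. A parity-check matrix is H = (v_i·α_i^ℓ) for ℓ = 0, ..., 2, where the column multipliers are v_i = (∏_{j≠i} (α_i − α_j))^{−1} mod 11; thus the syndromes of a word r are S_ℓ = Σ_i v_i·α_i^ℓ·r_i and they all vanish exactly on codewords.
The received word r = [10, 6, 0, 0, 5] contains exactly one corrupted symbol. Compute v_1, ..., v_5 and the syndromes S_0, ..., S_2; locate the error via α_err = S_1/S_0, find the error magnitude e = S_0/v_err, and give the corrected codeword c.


S = (9, 5, 4), error at position 4, error magnitude e = 7, c = [10, 6, 0, 4, 5].

Step 1: column multipliers v_i = (∏_{j≠i}(α_i − α_j))^{−1} mod 11.
  i = 1 (α = 4): (4−7)(4−6)(4−3)(4−5) = (−3)·(−2)·1·(−1) = −6 ≡ 5, so v_1 = 5^{−1} = 9 (mod 11).
  i = 2 (α = 7): (7−4)(7−6)(7−3)(7−5) = 3·1·4·2 = 24 ≡ 2, so v_2 = 2^{−1} = 6 (mod 11).
  i = 3 (α = 6): (6−4)(6−7)(6−3)(6−5) = 2·(−1)·3·1 = −6 ≡ 5, so v_3 = 5^{−1} = 9 (mod 11).
  i = 4 (α = 3): (3−4)(3−7)(3−6)(3−5) = (−1)·(−4)·(−3)·(−2) = 24 ≡ 2, so v_4 = 2^{−1} = 6 (mod 11).
  i = 5 (α = 5): (5−4)(5−7)(5−6)(5−3) = 1·(−2)·(−1)·2 = 4 ≡ 4, so v_5 = 4^{−1} = 3 (mod 11).
  v = [9, 6, 9, 6, 3].
Step 2: syndromes of r = [10, 6, 0, 0, 5] (all sums mod 11).
  S_0 = Σ v_i r_i = 9·10 + 6·6 + 9·0 + 6·0 + 3·5 = 141 ≡ 9.
  S_1 = Σ v_i α_i r_i = 9·4·10 + 6·7·6 + 9·6·0 + 6·3·0 + 3·5·5 = 687 ≡ 5.
  α_i^2 mod 11 = [5, 5, 3, 9, 3].
  S_2 = Σ v_i α_i^2 r_i = 9·5·10 + 6·5·6 + 9·3·0 + 6·9·0 + 3·3·5 = 675 ≡ 4.
  S = (9, 5, 4) ≠ 0, so r is not a codeword (an error is present).
Step 3: locate the error. For a single error e at position i, S_ℓ = v_i·e·α_i^ℓ, so α_err = S_1/S_0.
  S_0^{−1} = 9^{−1} = 5 (mod 11), so α_err = 5·5 = 25 ≡ 3 = α_4. Error position i = 4.
  Consistency check: S_2/S_1 = 4·9 = 36 ≡ 3 = α_err ✓ (single-error assumption holds).
Step 4: error magnitude e = S_0/v_4 = S_0·∏_{j≠4}(α_4 − α_j) = 9·2 = 18 ≡ 7 (mod 11).
Step 5: correct position 4: c_4 = r_4 − e = 0 − 7 ≡ 4 (mod 11). Hence c = [10, 6, 0, 4, 5].
  Check: interpolating c through the α_i gives m(x) = 8 + 6·x (degree < 2) with m(α_i) = c_i for every i, so c is indeed a codeword.


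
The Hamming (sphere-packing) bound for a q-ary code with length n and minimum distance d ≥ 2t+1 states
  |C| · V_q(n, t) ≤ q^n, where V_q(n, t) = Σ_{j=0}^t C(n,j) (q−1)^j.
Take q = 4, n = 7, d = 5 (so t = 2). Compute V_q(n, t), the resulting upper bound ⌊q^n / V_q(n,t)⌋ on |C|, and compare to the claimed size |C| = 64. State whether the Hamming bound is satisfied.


V_q(n, t) = 211, q^n = 16384, Hamming bound = 77, |C| = 64 ≤ bound (satisfied).

Step 1: Compute V_q(n, t) = Σ_{j=0}^2 C(n, j) (q−1)^j.
  j = 0: C(7,0)·(3)^0 = 1·1 = 1.
  j = 1: C(7,1)·(3)^1 = 7·3 = 21.
  j = 2: C(7,2)·(3)^2 = 21·9 = 189.
  V_q(n, t) = 1 + 21 + 189 = 211.
Step 2: q^n = 4^7 = 16384.
Step 3: Hamming bound ⌊q^n / V_q(n,t)⌋ = ⌊16384/211⌋ = 77.
Step 4: Compare |C| = 64 to 77: satisfied.
The claimed |C| lies below the Hamming bound.


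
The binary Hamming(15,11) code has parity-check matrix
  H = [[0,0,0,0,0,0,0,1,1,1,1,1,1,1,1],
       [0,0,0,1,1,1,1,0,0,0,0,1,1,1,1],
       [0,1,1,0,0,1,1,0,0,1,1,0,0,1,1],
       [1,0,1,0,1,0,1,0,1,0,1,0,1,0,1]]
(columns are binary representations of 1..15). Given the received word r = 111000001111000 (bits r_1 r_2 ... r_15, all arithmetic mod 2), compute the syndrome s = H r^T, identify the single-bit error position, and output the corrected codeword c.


s = (0, 1, 0, 0)^T, error position = 4, corrected codeword c = 111100001111000

Compute s = H r^T mod 2 one row at a time:
  s_1 = 0 + 1 + 1 + 1 + 1 + 0 + 0 + 0 = 4 ≡ 0 (mod 2).
  s_2 = 0 + 0 + 0 + 0 + 1 + 0 + 0 + 0 = 1 ≡ 1 (mod 2).
  s_3 = 1 + 1 + 0 + 0 + 1 + 1 + 0 + 0 = 4 ≡ 0 (mod 2).
  s_4 = 1 + 1 + 0 + 0 + 1 + 1 + 0 + 0 = 4 ≡ 0 (mod 2).
s = (0, 1, 0, 0)^T — this equals column 4 of H (binary 0100), so error is at position 4.
Correct: flip bit 4 of r = 111000001111000 to get c = 111100001111000.


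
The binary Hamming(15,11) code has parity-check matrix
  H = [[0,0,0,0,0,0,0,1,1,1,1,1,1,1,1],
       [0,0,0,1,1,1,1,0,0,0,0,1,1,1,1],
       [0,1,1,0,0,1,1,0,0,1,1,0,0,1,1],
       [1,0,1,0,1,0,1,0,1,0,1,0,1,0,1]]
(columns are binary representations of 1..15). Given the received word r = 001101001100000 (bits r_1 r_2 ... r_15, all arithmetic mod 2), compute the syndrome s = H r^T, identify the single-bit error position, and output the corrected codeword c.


s = (0, 0, 1, 0)^T, error position = 2, corrected codeword c = 011101001100000

Compute s = H r^T mod 2 one row at a time:
  s_1 = 0 + 1 + 1 + 0 + 0 + 0 + 0 + 0 = 2 ≡ 0 (mod 2).
  s_2 = 1 + 0 + 1 + 0 + 0 + 0 + 0 + 0 = 2 ≡ 0 (mod 2).
  s_3 = 0 + 1 + 1 + 0 + 1 + 0 + 0 + 0 = 3 ≡ 1 (mod 2).
  s_4 = 0 + 1 + 0 + 0 + 1 + 0 + 0 + 0 = 2 ≡ 0 (mod 2).
s = (0, 0, 1, 0)^T — this equals column 2 of H (binary 0010), so error is at position 2.
Correct: flip bit 2 of r = 001101001100000 to get c = 011101001100000.


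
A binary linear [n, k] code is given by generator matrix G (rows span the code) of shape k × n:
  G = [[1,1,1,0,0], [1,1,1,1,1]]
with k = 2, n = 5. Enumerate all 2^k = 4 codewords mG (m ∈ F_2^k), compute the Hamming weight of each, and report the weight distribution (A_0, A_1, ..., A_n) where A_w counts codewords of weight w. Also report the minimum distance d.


Weight distribution: A_0 = 1, A_2 = 1, A_3 = 1, A_5 = 1. Minimum distance d = 2.

Enumerate all 2^2 = 4 messages m ∈ F_2^2.
For each, compute codeword c = mG in F_2^5, then tally its weight.
  m = 00 → c = 00000, weight = 0.
  m = 10 → c = 11100, weight = 3.
  m = 01 → c = 11111, weight = 5.
  m = 11 → c = 00011, weight = 2.
Tally weights:
  weight 0: 1 codewords.
  weight 2: 1 codewords.
  weight 3: 1 codewords.
  weight 5: 1 codewords.
Minimum distance d = smallest w > 0 with A_w > 0 = 2.
Sanity: Σ A_w = 4 = 2^2 = 4 ✓.


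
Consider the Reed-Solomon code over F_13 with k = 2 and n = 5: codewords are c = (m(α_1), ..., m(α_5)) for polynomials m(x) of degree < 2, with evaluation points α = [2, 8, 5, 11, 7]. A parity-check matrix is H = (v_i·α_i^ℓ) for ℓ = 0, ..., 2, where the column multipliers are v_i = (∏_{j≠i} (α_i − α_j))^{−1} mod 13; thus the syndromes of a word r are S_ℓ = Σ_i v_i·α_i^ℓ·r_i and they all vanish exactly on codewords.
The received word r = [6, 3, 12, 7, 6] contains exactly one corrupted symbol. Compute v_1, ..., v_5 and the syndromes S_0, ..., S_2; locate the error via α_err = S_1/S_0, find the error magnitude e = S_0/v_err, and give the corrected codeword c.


S = (6, 12, 11), error at position 1, error magnitude e = 11, c = [8, 3, 12, 7, 6].

Step 1: column multipliers v_i = (∏_{j≠i}(α_i − α_j))^{−1} mod 13.
  i = 1 (α = 2): (2−8)(2−5)(2−11)(2−7) = (−6)·(−3)·(−9)·(−5) = 810 ≡ 4, so v_1 = 4^{−1} = 10 (mod 13).
  i = 2 (α = 8): (8−2)(8−5)(8−11)(8−7) = 6·3·(−3)·1 = −54 ≡ 11, so v_2 = 11^{−1} = 6 (mod 13).
  i = 3 (α = 5): (5−2)(5−8)(5−11)(5−7) = 3·(−3)·(−6)·(−2) = −108 ≡ 9, so v_3 = 9^{−1} = 3 (mod 13).
  i = 4 (α = 11): (11−2)(11−8)(11−5)(11−7) = 9·3·6·4 = 648 ≡ 11, so v_4 = 11^{−1} = 6 (mod 13).
  i = 5 (α = 7): (7−2)(7−8)(7−5)(7−11) = 5·(−1)·2·(−4) = 40 ≡ 1, so v_5 = 1^{−1} = 1 (mod 13).
  v = [10, 6, 3, 6, 1].
Step 2: syndromes of r = [6, 3, 12, 7, 6] (all sums mod 13).
  S_0 = Σ v_i r_i = 10·6 + 6·3 + 3·12 + 6·7 + 1·6 = 162 ≡ 6.
  S_1 = Σ v_i α_i r_i = 10·2·6 + 6·8·3 + 3·5·12 + 6·11·7 + 1·7·6 = 948 ≡ 12.
  α_i^2 mod 13 = [4, 12, 12, 4, 10].
  S_2 = Σ v_i α_i^2 r_i = 10·4·6 + 6·12·3 + 3·12·12 + 6·4·7 + 1·10·6 = 1116 ≡ 11.
  S = (6, 12, 11) ≠ 0, so r is not a codeword (an error is present).
Step 3: locate the error. For a single error e at position i, S_ℓ = v_i·e·α_i^ℓ, so α_err = S_1/S_0.
  S_0^{−1} = 6^{−1} = 11 (mod 13), so α_err = 12·11 = 132 ≡ 2 = α_1. Error position i = 1.
  Consistency check: S_2/S_1 = 11·12 = 132 ≡ 2 = α_err ✓ (single-error assumption holds).
Step 4: error magnitude e = S_0/v_1 = S_0·∏_{j≠1}(α_1 − α_j) = 6·4 = 24 ≡ 11 (mod 13).
Step 5: correct position 1: c_1 = r_1 − e = 6 − 11 ≡ 8 (mod 13). Hence c = [8, 3, 12, 7, 6].
  Check: interpolating c through the α_i gives m(x) = 1 + 10·x (degree < 2) with m(α_i) = c_i for every i, so c is indeed a codeword.


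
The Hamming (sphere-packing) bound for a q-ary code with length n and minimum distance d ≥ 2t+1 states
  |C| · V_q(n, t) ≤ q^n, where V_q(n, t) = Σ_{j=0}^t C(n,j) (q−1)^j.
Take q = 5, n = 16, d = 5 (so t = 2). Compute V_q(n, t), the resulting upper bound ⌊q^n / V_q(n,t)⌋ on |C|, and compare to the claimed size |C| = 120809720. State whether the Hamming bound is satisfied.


V_q(n, t) = 1985, q^n = 152587890625, Hamming bound = 76870473, |C| = 120809720 > bound (violated).

Step 1: Compute V_q(n, t) = Σ_{j=0}^2 C(n, j) (q−1)^j.
  j = 0: C(16,0)·(4)^0 = 1·1 = 1.
  j = 1: C(16,1)·(4)^1 = 16·4 = 64.
  j = 2: C(16,2)·(4)^2 = 120·16 = 1920.
  V_q(n, t) = 1 + 64 + 1920 = 1985.
Step 2: q^n = 5^16 = 152587890625.
Step 3: Hamming bound ⌊q^n / V_q(n,t)⌋ = ⌊152587890625/1985⌋ = 76870473.
Step 4: Compare |C| = 120809720 to 76870473: violated.
The claimed |C| lies above the Hamming bound, so no 5-ary code of length 16 with d ≥ 5 can have 120809720 codewords.


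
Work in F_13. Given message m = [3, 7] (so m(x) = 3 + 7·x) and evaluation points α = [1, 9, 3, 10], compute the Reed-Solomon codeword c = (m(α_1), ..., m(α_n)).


c = [10, 1, 11, 8]

Message polynomial: m(x) = 3 + 7·x (mod 13).
For each evaluation point α_i, compute m(α_i) mod 13:
  α_1 = 1: Horner steps 7 → 10, so m(1) = 10.
  α_2 = 9: Horner steps 7 → 1, so m(9) = 1.
  α_3 = 3: Horner steps 7 → 11, so m(3) = 11.
  α_4 = 10: Horner steps 7 → 8, so m(10) = 8.
Codeword c = [10, 1, 11, 8] ∈ F_13^4.


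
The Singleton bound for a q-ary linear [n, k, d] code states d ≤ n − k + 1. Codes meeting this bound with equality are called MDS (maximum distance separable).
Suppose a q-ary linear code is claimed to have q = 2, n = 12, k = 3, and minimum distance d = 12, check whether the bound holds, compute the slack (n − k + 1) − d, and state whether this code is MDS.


Singleton RHS = n − k + 1 = 10, slack = -2, bound violated (no such code; not MDS).

Singleton bound: d ≤ n − k + 1.
Here n = 12, k = 3, so n − k + 1 = 10.
Given d = 12, check d ≤ 10: NO.
Slack = (n − k + 1) − d = -2.
The slack is negative: d = 12 exceeds n − k + 1 = 10 by 2, so the Singleton bound is violated and no linear [12, 3, 12]_2 code can exist. In particular it is not MDS (MDS requires d = n − k + 1 exactly).
Description: the claimed parameters are [12, 3, 12]_2; such a code would be impossible (violates the Singleton bound).


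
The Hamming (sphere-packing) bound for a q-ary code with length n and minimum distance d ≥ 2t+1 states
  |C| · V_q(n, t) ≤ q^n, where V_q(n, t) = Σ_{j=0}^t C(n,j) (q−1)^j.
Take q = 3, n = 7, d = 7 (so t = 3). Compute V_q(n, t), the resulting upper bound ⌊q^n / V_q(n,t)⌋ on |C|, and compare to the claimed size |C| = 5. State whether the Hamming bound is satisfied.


V_q(n, t) = 379, q^n = 2187, Hamming bound = 5, |C| = 5 ≤ bound (satisfied).

Step 1: Compute V_q(n, t) = Σ_{j=0}^3 C(n, j) (q−1)^j.
  j = 0: C(7,0)·(2)^0 = 1·1 = 1.
  j = 1: C(7,1)·(2)^1 = 7·2 = 14.
  j = 2: C(7,2)·(2)^2 = 21·4 = 84.
  j = 3: C(7,3)·(2)^3 = 35·8 = 280.
  V_q(n, t) = 1 + 14 + 84 + 280 = 379.
Step 2: q^n = 3^7 = 2187.
Step 3: Hamming bound ⌊q^n / V_q(n,t)⌋ = ⌊2187/379⌋ = 5.
Step 4: Compare |C| = 5 to 5: satisfied.
The claimed |C| lies at the Hamming bound (tight).


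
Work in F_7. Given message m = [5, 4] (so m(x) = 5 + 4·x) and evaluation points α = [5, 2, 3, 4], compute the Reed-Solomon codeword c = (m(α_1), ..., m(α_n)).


c = [4, 6, 3, 0]

Message polynomial: m(x) = 5 + 4·x (mod 7).
For each evaluation point α_i, compute m(α_i) mod 7:
  α_1 = 5: Horner steps 4 → 4, so m(5) = 4.
  α_2 = 2: Horner steps 4 → 6, so m(2) = 6.
  α_3 = 3: Horner steps 4 → 3, so m(3) = 3.
  α_4 = 4: Horner steps 4 → 0, so m(4) = 0.
Codeword c = [4, 6, 3, 0] ∈ F_7^4.


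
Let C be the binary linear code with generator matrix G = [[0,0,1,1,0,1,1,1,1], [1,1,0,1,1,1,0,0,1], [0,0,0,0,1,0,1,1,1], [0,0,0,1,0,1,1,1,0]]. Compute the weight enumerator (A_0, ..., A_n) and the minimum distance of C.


Weight distribution: A_0 = 1, A_2 = 2, A_4 = 6, A_6 = 6, A_8 = 1. Minimum distance d = 2.

Enumerate all 2^4 = 16 messages m ∈ F_2^4.
For each, compute codeword c = mG in F_2^9, then tally its weight.
  m = 0000 → c = 000000000, weight = 0.
  m = 1000 → c = 001101111, weight = 6.
  m = 0100 → c = 110111001, weight = 6.
  m = 1100 → c = 111010110, weight = 6.
  m = 0010 → c = 000010111, weight = 4.
  m = 1010 → c = 001111000, weight = 4.
  m = 0110 → c = 110101110, weight = 6.
  m = 1110 → c = 111000001, weight = 4.
  m = 0001 → c = 000101110, weight = 4.
  m = 1001 → c = 001000001, weight = 2.
  m = 0101 → c = 110010111, weight = 6.
  m = 1101 → c = 111111000, weight = 6.
  m = 0011 → c = 000111001, weight = 4.
  m = 1011 → c = 001010110, weight = 4.
  m = 0111 → c = 110000000, weight = 2.
  m = 1111 → c = 111101111, weight = 8.
Tally weights:
  weight 0: 1 codewords.
  weight 2: 2 codewords.
  weight 4: 6 codewords.
  weight 6: 6 codewords.
  weight 8: 1 codewords.
Minimum distance d = smallest w > 0 with A_w > 0 = 2.
Sanity: Σ A_w = 16 = 2^4 = 16 ✓.


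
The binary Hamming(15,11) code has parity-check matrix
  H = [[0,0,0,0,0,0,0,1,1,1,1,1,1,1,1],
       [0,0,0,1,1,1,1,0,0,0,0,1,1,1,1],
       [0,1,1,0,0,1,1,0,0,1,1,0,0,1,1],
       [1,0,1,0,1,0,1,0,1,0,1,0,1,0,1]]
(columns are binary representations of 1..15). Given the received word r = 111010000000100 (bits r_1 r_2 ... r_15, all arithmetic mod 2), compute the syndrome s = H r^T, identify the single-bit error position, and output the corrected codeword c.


s = (1, 0, 0, 0)^T, error position = 8, corrected codeword c = 111010010000100

Compute s = H r^T mod 2 one row at a time:
  s_1 = 0 + 0 + 0 + 0 + 0 + 1 + 0 + 0 = 1 ≡ 1 (mod 2).
  s_2 = 0 + 1 + 0 + 0 + 0 + 1 + 0 + 0 = 2 ≡ 0 (mod 2).
  s_3 = 1 + 1 + 0 + 0 + 0 + 0 + 0 + 0 = 2 ≡ 0 (mod 2).
  s_4 = 1 + 1 + 1 + 0 + 0 + 0 + 1 + 0 = 4 ≡ 0 (mod 2).
s = (1, 0, 0, 0)^T — this equals column 8 of H (binary 1000), so error is at position 8.
Correct: flip bit 8 of r = 111010000000100 to get c = 111010010000100.


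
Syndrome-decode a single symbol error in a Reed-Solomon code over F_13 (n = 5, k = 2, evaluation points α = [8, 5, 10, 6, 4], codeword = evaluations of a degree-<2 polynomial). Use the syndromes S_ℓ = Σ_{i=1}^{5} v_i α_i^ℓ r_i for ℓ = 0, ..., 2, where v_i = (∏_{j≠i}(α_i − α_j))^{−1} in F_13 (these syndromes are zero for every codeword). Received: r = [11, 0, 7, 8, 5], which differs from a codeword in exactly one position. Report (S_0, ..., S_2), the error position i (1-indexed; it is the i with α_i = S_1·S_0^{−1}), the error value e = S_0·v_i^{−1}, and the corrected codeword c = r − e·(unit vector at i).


S = (1, 10, 9), error at position 3, error magnitude e = 6, c = [11, 0, 1, 8, 5].

Step 1: column multipliers v_i = (∏_{j≠i}(α_i − α_j))^{−1} mod 13.
  i = 1 (α = 8): (8−5)(8−10)(8−6)(8−4) = 3·(−2)·2·4 = −48 ≡ 4, so v_1 = 4^{−1} = 10 (mod 13).
  i = 2 (α = 5): (5−8)(5−10)(5−6)(5−4) = (−3)·(−5)·(−1)·1 = −15 ≡ 11, so v_2 = 11^{−1} = 6 (mod 13).
  i = 3 (α = 10): (10−8)(10−5)(10−6)(10−4) = 2·5·4·6 = 240 ≡ 6, so v_3 = 6^{−1} = 11 (mod 13).
  i = 4 (α = 6): (6−8)(6−5)(6−10)(6−4) = (−2)·1·(−4)·2 = 16 ≡ 3, so v_4 = 3^{−1} = 9 (mod 13).
  i = 5 (α = 4): (4−8)(4−5)(4−10)(4−6) = (−4)·(−1)·(−6)·(−2) = 48 ≡ 9, so v_5 = 9^{−1} = 3 (mod 13).
  v = [10, 6, 11, 9, 3].
Step 2: syndromes of r = [11, 0, 7, 8, 5] (all sums mod 13).
  S_0 = Σ v_i r_i = 10·11 + 6·0 + 11·7 + 9·8 + 3·5 = 274 ≡ 1.
  S_1 = Σ v_i α_i r_i = 10·8·11 + 6·5·0 + 11·10·7 + 9·6·8 + 3·4·5 = 2142 ≡ 10.
  α_i^2 mod 13 = [12, 12, 9, 10, 3].
  S_2 = Σ v_i α_i^2 r_i = 10·12·11 + 6·12·0 + 11·9·7 + 9·10·8 + 3·3·5 = 2778 ≡ 9.
  S = (1, 10, 9) ≠ 0, so r is not a codeword (an error is present).
Step 3: locate the error. For a single error e at position i, S_ℓ = v_i·e·α_i^ℓ, so α_err = S_1/S_0.
  S_0^{−1} = 1^{−1} = 1 (mod 13), so α_err = 10·1 = 10 ≡ 10 = α_3. Error position i = 3.
  Consistency check: S_2/S_1 = 9·4 = 36 ≡ 10 = α_err ✓ (single-error assumption holds).
Step 4: error magnitude e = S_0/v_3 = S_0·∏_{j≠3}(α_3 − α_j) = 1·6 = 6 ≡ 6 (mod 13).
Step 5: correct position 3: c_3 = r_3 − e = 7 − 6 ≡ 1 (mod 13). Hence c = [11, 0, 1, 8, 5].
  Check: interpolating c through the α_i gives m(x) = 12 + 8·x (degree < 2) with m(α_i) = c_i for every i, so c is indeed a codeword.


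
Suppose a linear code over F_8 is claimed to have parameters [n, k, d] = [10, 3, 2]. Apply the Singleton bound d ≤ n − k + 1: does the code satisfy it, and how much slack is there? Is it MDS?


Singleton RHS = n − k + 1 = 8, slack = 6, bound satisfied, not MDS.

Singleton bound: d ≤ n − k + 1.
Here n = 10, k = 3, so n − k + 1 = 8.
Given d = 2, check d ≤ 8: YES.
Slack = (n − k + 1) − d = 6.
The code is NOT MDS (slack = 6 > 0).
Description: the claimed parameters are [10, 3, 2]_8; such a code would be non-MDS.


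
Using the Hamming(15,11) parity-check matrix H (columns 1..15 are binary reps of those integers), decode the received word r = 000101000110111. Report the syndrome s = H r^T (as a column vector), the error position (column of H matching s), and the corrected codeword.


s = (1, 1, 1, 1)^T, error position = 15, corrected codeword c = 000101000110110

Compute s = H r^T mod 2 one row at a time:
  s_1 = 0 + 0 + 1 + 1 + 0 + 1 + 1 + 1 = 5 ≡ 1 (mod 2).
  s_2 = 1 + 0 + 1 + 0 + 0 + 1 + 1 + 1 = 5 ≡ 1 (mod 2).
  s_3 = 0 + 0 + 1 + 0 + 1 + 1 + 1 + 1 = 5 ≡ 1 (mod 2).
  s_4 = 0 + 0 + 0 + 0 + 0 + 1 + 1 + 1 = 3 ≡ 1 (mod 2).
s = (1, 1, 1, 1)^T — this equals column 15 of H (binary 1111), so error is at position 15.
Correct: flip bit 15 of r = 000101000110111 to get c = 000101000110110.


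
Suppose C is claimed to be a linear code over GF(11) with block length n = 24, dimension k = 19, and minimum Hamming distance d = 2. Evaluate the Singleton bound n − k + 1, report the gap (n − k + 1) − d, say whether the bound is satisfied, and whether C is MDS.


Singleton RHS = n − k + 1 = 6, slack = 4, bound satisfied, not MDS.

Singleton bound: d ≤ n − k + 1.
Here n = 24, k = 19, so n − k + 1 = 6.
Given d = 2, check d ≤ 6: YES.
Slack = (n − k + 1) − d = 4.
The code is NOT MDS (slack = 4 > 0).
Description: the claimed parameters are [24, 19, 2]_11; such a code would be non-MDS.


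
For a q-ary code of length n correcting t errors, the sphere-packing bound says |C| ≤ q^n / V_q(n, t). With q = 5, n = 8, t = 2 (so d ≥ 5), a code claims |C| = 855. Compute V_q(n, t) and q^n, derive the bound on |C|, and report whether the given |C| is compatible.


V_q(n, t) = 481, q^n = 390625, Hamming bound = 812, |C| = 855 > bound (violated).

Step 1: Compute V_q(n, t) = Σ_{j=0}^2 C(n, j) (q−1)^j.
  j = 0: C(8,0)·(4)^0 = 1·1 = 1.
  j = 1: C(8,1)·(4)^1 = 8·4 = 32.
  j = 2: C(8,2)·(4)^2 = 28·16 = 448.
  V_q(n, t) = 1 + 32 + 448 = 481.
Step 2: q^n = 5^8 = 390625.
Step 3: Hamming bound ⌊q^n / V_q(n,t)⌋ = ⌊390625/481⌋ = 812.
Step 4: Compare |C| = 855 to 812: violated.
The claimed |C| lies above the Hamming bound, so no 5-ary code of length 8 with d ≥ 5 can have 855 codewords.


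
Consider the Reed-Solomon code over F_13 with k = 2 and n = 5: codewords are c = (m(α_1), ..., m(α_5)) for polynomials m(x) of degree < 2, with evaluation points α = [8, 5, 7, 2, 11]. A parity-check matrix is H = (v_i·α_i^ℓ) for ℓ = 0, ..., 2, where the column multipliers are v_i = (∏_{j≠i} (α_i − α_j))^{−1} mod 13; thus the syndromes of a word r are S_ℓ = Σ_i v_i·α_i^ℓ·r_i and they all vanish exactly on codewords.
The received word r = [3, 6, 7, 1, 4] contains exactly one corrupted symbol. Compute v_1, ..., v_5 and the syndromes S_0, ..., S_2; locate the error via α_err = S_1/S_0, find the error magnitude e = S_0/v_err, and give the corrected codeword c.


S = (12, 8, 1), error at position 2, error magnitude e = 4, c = [3, 2, 7, 1, 4].

Step 1: column multipliers v_i = (∏_{j≠i}(α_i − α_j))^{−1} mod 13.
  i = 1 (α = 8): (8−5)(8−7)(8−2)(8−11) = 3·1·6·(−3) = −54 ≡ 11, so v_1 = 11^{−1} = 6 (mod 13).
  i = 2 (α = 5): (5−8)(5−7)(5−2)(5−11) = (−3)·(−2)·3·(−6) = −108 ≡ 9, so v_2 = 9^{−1} = 3 (mod 13).
  i = 3 (α = 7): (7−8)(7−5)(7−2)(7−11) = (−1)·2·5·(−4) = 40 ≡ 1, so v_3 = 1^{−1} = 1 (mod 13).
  i = 4 (α = 2): (2−8)(2−5)(2−7)(2−11) = (−6)·(−3)·(−5)·(−9) = 810 ≡ 4, so v_4 = 4^{−1} = 10 (mod 13).
  i = 5 (α = 11): (11−8)(11−5)(11−7)(11−2) = 3·6·4·9 = 648 ≡ 11, so v_5 = 11^{−1} = 6 (mod 13).
  v = [6, 3, 1, 10, 6].
Step 2: syndromes of r = [3, 6, 7, 1, 4] (all sums mod 13).
  S_0 = Σ v_i r_i = 6·3 + 3·6 + 1·7 + 10·1 + 6·4 = 77 ≡ 12.
  S_1 = Σ v_i α_i r_i = 6·8·3 + 3·5·6 + 1·7·7 + 10·2·1 + 6·11·4 = 567 ≡ 8.
  α_i^2 mod 13 = [12, 12, 10, 4, 4].
  S_2 = Σ v_i α_i^2 r_i = 6·12·3 + 3·12·6 + 1·10·7 + 10·4·1 + 6·4·4 = 638 ≡ 1.
  S = (12, 8, 1) ≠ 0, so r is not a codeword (an error is present).
Step 3: locate the error. For a single error e at position i, S_ℓ = v_i·e·α_i^ℓ, so α_err = S_1/S_0.
  S_0^{−1} = 12^{−1} = 12 (mod 13), so α_err = 8·12 = 96 ≡ 5 = α_2. Error position i = 2.
  Consistency check: S_2/S_1 = 1·5 = 5 ≡ 5 = α_err ✓ (single-error assumption holds).
Step 4: error magnitude e = S_0/v_2 = S_0·∏_{j≠2}(α_2 − α_j) = 12·9 = 108 ≡ 4 (mod 13).
Step 5: correct position 2: c_2 = r_2 − e = 6 − 4 ≡ 2 (mod 13). Hence c = [3, 2, 7, 1, 4].
  Check: interpolating c through the α_i gives m(x) = 9 + 9·x (degree < 2) with m(α_i) = c_i for every i, so c is indeed a codeword.


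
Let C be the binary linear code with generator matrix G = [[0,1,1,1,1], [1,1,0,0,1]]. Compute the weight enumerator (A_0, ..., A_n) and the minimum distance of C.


Weight distribution: A_0 = 1, A_3 = 2, A_4 = 1. Minimum distance d = 3.

Enumerate all 2^2 = 4 messages m ∈ F_2^2.
For each, compute codeword c = mG in F_2^5, then tally its weight.
  m = 00 → c = 00000, weight = 0.
  m = 10 → c = 01111, weight = 4.
  m = 01 → c = 11001, weight = 3.
  m = 11 → c = 10110, weight = 3.
Tally weights:
  weight 0: 1 codewords.
  weight 3: 2 codewords.
  weight 4: 1 codewords.
Minimum distance d = smallest w > 0 with A_w > 0 = 3.
Sanity: Σ A_w = 4 = 2^2 = 4 ✓.


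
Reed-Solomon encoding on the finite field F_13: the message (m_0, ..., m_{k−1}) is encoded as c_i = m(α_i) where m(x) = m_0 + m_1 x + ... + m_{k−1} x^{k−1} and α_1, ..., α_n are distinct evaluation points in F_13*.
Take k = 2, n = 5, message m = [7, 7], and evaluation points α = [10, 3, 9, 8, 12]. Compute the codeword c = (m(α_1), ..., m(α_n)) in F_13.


c = [12, 2, 5, 11, 0]

Message polynomial: m(x) = 7 + 7·x (mod 13).
For each evaluation point α_i, compute m(α_i) mod 13:
  α_1 = 10: Horner steps 7 → 12, so m(10) = 12.
  α_2 = 3: Horner steps 7 → 2, so m(3) = 2.
  α_3 = 9: Horner steps 7 → 5, so m(9) = 5.
  α_4 = 8: Horner steps 7 → 11, so m(8) = 11.
  α_5 = 12: Horner steps 7 → 0, so m(12) = 0.
Codeword c = [12, 2, 5, 11, 0] ∈ F_13^5.


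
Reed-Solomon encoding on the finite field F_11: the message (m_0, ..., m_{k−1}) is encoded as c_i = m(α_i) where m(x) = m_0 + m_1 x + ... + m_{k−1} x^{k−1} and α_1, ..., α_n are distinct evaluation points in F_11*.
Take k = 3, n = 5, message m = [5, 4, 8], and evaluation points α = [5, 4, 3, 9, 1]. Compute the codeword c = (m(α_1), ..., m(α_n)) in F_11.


c = [5, 6, 1, 7, 6]

Message polynomial: m(x) = 5 + 4·x + 8·x^2 (mod 11).
For each evaluation point α_i, compute m(α_i) mod 11:
  α_1 = 5: Horner steps 8 → 0 → 5, so m(5) = 5.
  α_2 = 4: Horner steps 8 → 3 → 6, so m(4) = 6.
  α_3 = 3: Horner steps 8 → 6 → 1, so m(3) = 1.
  α_4 = 9: Horner steps 8 → 10 → 7, so m(9) = 7.
  α_5 = 1: Horner steps 8 → 1 → 6, so m(1) = 6.
Codeword c = [5, 6, 1, 7, 6] ∈ F_11^5.


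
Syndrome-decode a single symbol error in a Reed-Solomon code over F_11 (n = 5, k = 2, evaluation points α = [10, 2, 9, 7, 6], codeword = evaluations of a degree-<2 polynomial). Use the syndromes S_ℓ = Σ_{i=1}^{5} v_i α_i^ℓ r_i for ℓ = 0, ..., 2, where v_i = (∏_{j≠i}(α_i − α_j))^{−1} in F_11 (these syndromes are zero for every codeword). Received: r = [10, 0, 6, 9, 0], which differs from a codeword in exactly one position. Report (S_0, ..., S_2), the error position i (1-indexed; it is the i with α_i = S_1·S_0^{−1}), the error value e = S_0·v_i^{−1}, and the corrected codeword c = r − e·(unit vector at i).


S = (4, 2, 1), error at position 5, error magnitude e = 6, c = [10, 0, 6, 9, 5].

Step 1: column multipliers v_i = (∏_{j≠i}(α_i − α_j))^{−1} mod 11.
  i = 1 (α = 10): (10−2)(10−9)(10−7)(10−6) = 8·1·3·4 = 96 ≡ 8, so v_1 = 8^{−1} = 7 (mod 11).
  i = 2 (α = 2): (2−10)(2−9)(2−7)(2−6) = (−8)·(−7)·(−5)·(−4) = 1120 ≡ 9, so v_2 = 9^{−1} = 5 (mod 11).
  i = 3 (α = 9): (9−10)(9−2)(9−7)(9−6) = (−1)·7·2·3 = −42 ≡ 2, so v_3 = 2^{−1} = 6 (mod 11).
  i = 4 (α = 7): (7−10)(7−2)(7−9)(7−6) = (−3)·5·(−2)·1 = 30 ≡ 8, so v_4 = 8^{−1} = 7 (mod 11).
  i = 5 (α = 6): (6−10)(6−2)(6−9)(6−7) = (−4)·4·(−3)·(−1) = −48 ≡ 7, so v_5 = 7^{−1} = 8 (mod 11).
  v = [7, 5, 6, 7, 8].
Step 2: syndromes of r = [10, 0, 6, 9, 0] (all sums mod 11).
  S_0 = Σ v_i r_i = 7·10 + 5·0 + 6·6 + 7·9 + 8·0 = 169 ≡ 4.
  S_1 = Σ v_i α_i r_i = 7·10·10 + 5·2·0 + 6·9·6 + 7·7·9 + 8·6·0 = 1465 ≡ 2.
  α_i^2 mod 11 = [1, 4, 4, 5, 3].
  S_2 = Σ v_i α_i^2 r_i = 7·1·10 + 5·4·0 + 6·4·6 + 7·5·9 + 8·3·0 = 529 ≡ 1.
  S = (4, 2, 1) ≠ 0, so r is not a codeword (an error is present).
Step 3: locate the error. For a single error e at position i, S_ℓ = v_i·e·α_i^ℓ, so α_err = S_1/S_0.
  S_0^{−1} = 4^{−1} = 3 (mod 11), so α_err = 2·3 = 6 ≡ 6 = α_5. Error position i = 5.
  Consistency check: S_2/S_1 = 1·6 = 6 ≡ 6 = α_err ✓ (single-error assumption holds).
Step 4: error magnitude e = S_0/v_5 = S_0·∏_{j≠5}(α_5 − α_j) = 4·7 = 28 ≡ 6 (mod 11).
Step 5: correct position 5: c_5 = r_5 − e = 0 − 6 ≡ 5 (mod 11). Hence c = [10, 0, 6, 9, 5].
  Check: interpolating c through the α_i gives m(x) = 3 + 4·x (degree < 2) with m(α_i) = c_i for every i, so c is indeed a codeword.


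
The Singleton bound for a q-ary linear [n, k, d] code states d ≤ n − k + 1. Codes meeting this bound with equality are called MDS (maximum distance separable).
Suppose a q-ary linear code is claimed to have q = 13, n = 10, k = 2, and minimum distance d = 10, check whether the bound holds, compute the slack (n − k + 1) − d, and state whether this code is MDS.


Singleton RHS = n − k + 1 = 9, slack = -1, bound violated (no such code; not MDS).

Singleton bound: d ≤ n − k + 1.
Here n = 10, k = 2, so n − k + 1 = 9.
Given d = 10, check d ≤ 9: NO.
Slack = (n − k + 1) − d = -1.
The slack is negative: d = 10 exceeds n − k + 1 = 9 by 1, so the Singleton bound is violated and no linear [10, 2, 10]_13 code can exist. In particular it is not MDS (MDS requires d = n − k + 1 exactly).
Description: the claimed parameters are [10, 2, 10]_13; such a code would be impossible (violates the Singleton bound).


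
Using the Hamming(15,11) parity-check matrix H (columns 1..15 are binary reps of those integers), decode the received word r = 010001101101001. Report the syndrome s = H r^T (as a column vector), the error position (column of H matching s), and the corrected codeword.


s = (0, 0, 1, 1)^T, error position = 3, corrected codeword c = 011001101101001

Compute s = H r^T mod 2 one row at a time:
  s_1 = 0 + 1 + 1 + 0 + 1 + 0 + 0 + 1 = 4 ≡ 0 (mod 2).
  s_2 = 0 + 0 + 1 + 1 + 1 + 0 + 0 + 1 = 4 ≡ 0 (mod 2).
  s_3 = 1 + 0 + 1 + 1 + 1 + 0 + 0 + 1 = 5 ≡ 1 (mod 2).
  s_4 = 0 + 0 + 0 + 1 + 1 + 0 + 0 + 1 = 3 ≡ 1 (mod 2).
s = (0, 0, 1, 1)^T — this equals column 3 of H (binary 0011), so error is at position 3.
Correct: flip bit 3 of r = 010001101101001 to get c = 011001101101001.


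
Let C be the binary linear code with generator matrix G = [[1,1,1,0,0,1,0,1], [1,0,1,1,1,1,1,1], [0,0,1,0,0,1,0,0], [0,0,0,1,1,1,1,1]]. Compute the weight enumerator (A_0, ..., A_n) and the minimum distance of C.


Weight distribution: A_0 = 1, A_2 = 3, A_3 = 3, A_4 = 1, A_5 = 4, A_6 = 3, A_7 = 1. Minimum distance d = 2.

Enumerate all 2^4 = 16 messages m ∈ F_2^4.
For each, compute codeword c = mG in F_2^8, then tally its weight.
  m = 0000 → c = 00000000, weight = 0.
  m = 1000 → c = 11100101, weight = 5.
  m = 0100 → c = 10111111, weight = 7.
  m = 1100 → c = 01011010, weight = 4.
  m = 0010 → c = 00100100, weight = 2.
  m = 1010 → c = 11000001, weight = 3.
  m = 0110 → c = 10011011, weight = 5.
  m = 1110 → c = 01111110, weight = 6.
  m = 0001 → c = 00011111, weight = 5.
  m = 1001 → c = 11111010, weight = 6.
  m = 0101 → c = 10100000, weight = 2.
  m = 1101 → c = 01000101, weight = 3.
  m = 0011 → c = 00111011, weight = 5.
  m = 1011 → c = 11011110, weight = 6.
  m = 0111 → c = 10000100, weight = 2.
  m = 1111 → c = 01100001, weight = 3.
Tally weights:
  weight 0: 1 codewords.
  weight 2: 3 codewords.
  weight 3: 3 codewords.
  weight 4: 1 codewords.
  weight 5: 4 codewords.
  weight 6: 3 codewords.
  weight 7: 1 codewords.
Minimum distance d = smallest w > 0 with A_w > 0 = 2.
Sanity: Σ A_w = 16 = 2^4 = 16 ✓.


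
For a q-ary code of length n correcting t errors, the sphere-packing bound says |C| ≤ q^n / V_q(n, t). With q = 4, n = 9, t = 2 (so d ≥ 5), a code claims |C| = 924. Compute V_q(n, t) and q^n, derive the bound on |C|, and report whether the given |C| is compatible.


V_q(n, t) = 352, q^n = 262144, Hamming bound = 744, |C| = 924 > bound (violated).

Step 1: Compute V_q(n, t) = Σ_{j=0}^2 C(n, j) (q−1)^j.
  j = 0: C(9,0)·(3)^0 = 1·1 = 1.
  j = 1: C(9,1)·(3)^1 = 9·3 = 27.
  j = 2: C(9,2)·(3)^2 = 36·9 = 324.
  V_q(n, t) = 1 + 27 + 324 = 352.
Step 2: q^n = 4^9 = 262144.
Step 3: Hamming bound ⌊q^n / V_q(n,t)⌋ = ⌊262144/352⌋ = 744.
Step 4: Compare |C| = 924 to 744: violated.
The claimed |C| lies above the Hamming bound, so no 4-ary code of length 9 with d ≥ 5 can have 924 codewords.


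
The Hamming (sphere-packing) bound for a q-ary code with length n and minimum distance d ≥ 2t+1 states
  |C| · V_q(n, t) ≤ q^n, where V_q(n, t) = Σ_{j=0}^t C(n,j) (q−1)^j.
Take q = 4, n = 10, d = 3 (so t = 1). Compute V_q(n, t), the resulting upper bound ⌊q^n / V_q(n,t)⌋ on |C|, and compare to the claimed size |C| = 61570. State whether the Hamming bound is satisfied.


V_q(n, t) = 31, q^n = 1048576, Hamming bound = 33825, |C| = 61570 > bound (violated).

Step 1: Compute V_q(n, t) = Σ_{j=0}^1 C(n, j) (q−1)^j.
  j = 0: C(10,0)·(3)^0 = 1·1 = 1.
  j = 1: C(10,1)·(3)^1 = 10·3 = 30.
  V_q(n, t) = 1 + 30 = 31.
Step 2: q^n = 4^10 = 1048576.
Step 3: Hamming bound ⌊q^n / V_q(n,t)⌋ = ⌊1048576/31⌋ = 33825.
Step 4: Compare |C| = 61570 to 33825: violated.
The claimed |C| lies above the Hamming bound, so no 4-ary code of length 10 with d ≥ 3 can have 61570 codewords.


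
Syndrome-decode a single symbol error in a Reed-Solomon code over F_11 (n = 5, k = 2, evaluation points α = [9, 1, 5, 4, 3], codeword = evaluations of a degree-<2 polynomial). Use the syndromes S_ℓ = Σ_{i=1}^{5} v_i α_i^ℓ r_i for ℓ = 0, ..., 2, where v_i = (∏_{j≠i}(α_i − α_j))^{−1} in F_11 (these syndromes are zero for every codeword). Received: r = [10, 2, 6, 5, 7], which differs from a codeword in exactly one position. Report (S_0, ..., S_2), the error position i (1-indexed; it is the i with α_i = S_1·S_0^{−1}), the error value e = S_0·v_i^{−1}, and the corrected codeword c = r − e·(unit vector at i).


S = (4, 1, 3), error at position 5, error magnitude e = 3, c = [10, 2, 6, 5, 4].

Step 1: column multipliers v_i = (∏_{j≠i}(α_i − α_j))^{−1} mod 11.
  i = 1 (α = 9): (9−1)(9−5)(9−4)(9−3) = 8·4·5·6 = 960 ≡ 3, so v_1 = 3^{−1} = 4 (mod 11).
  i = 2 (α = 1): (1−9)(1−5)(1−4)(1−3) = (−8)·(−4)·(−3)·(−2) = 192 ≡ 5, so v_2 = 5^{−1} = 9 (mod 11).
  i = 3 (α = 5): (5−9)(5−1)(5−4)(5−3) = (−4)·4·1·2 = −32 ≡ 1, so v_3 = 1^{−1} = 1 (mod 11).
  i = 4 (α = 4): (4−9)(4−1)(4−5)(4−3) = (−5)·3·(−1)·1 = 15 ≡ 4, so v_4 = 4^{−1} = 3 (mod 11).
  i = 5 (α = 3): (3−9)(3−1)(3−5)(3−4) = (−6)·2·(−2)·(−1) = −24 ≡ 9, so v_5 = 9^{−1} = 5 (mod 11).
  v = [4, 9, 1, 3, 5].
Step 2: syndromes of r = [10, 2, 6, 5, 7] (all sums mod 11).
  S_0 = Σ v_i r_i = 4·10 + 9·2 + 1·6 + 3·5 + 5·7 = 114 ≡ 4.
  S_1 = Σ v_i α_i r_i = 4·9·10 + 9·1·2 + 1·5·6 + 3·4·5 + 5·3·7 = 573 ≡ 1.
  α_i^2 mod 11 = [4, 1, 3, 5, 9].
  S_2 = Σ v_i α_i^2 r_i = 4·4·10 + 9·1·2 + 1·3·6 + 3·5·5 + 5·9·7 = 586 ≡ 3.
  S = (4, 1, 3) ≠ 0, so r is not a codeword (an error is present).
Step 3: locate the error. For a single error e at position i, S_ℓ = v_i·e·α_i^ℓ, so α_err = S_1/S_0.
  S_0^{−1} = 4^{−1} = 3 (mod 11), so α_err = 1·3 = 3 ≡ 3 = α_5. Error position i = 5.
  Consistency check: S_2/S_1 = 3·1 = 3 ≡ 3 = α_err ✓ (single-error assumption holds).
Step 4: error magnitude e = S_0/v_5 = S_0·∏_{j≠5}(α_5 − α_j) = 4·9 = 36 ≡ 3 (mod 11).
Step 5: correct position 5: c_5 = r_5 − e = 7 − 3 ≡ 4 (mod 11). Hence c = [10, 2, 6, 5, 4].
  Check: interpolating c through the α_i gives m(x) = 1 + 1·x (degree < 2) with m(α_i) = c_i for every i, so c is indeed a codeword.


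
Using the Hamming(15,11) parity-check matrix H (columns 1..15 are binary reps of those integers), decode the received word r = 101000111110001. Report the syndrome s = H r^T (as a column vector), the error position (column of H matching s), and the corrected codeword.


s = (1, 0, 1, 0)^T, error position = 10, corrected codeword c = 101000111010001

Compute s = H r^T mod 2 one row at a time:
  s_1 = 1 + 1 + 1 + 1 + 0 + 0 + 0 + 1 = 5 ≡ 1 (mod 2).
  s_2 = 0 + 0 + 0 + 1 + 0 + 0 + 0 + 1 = 2 ≡ 0 (mod 2).
  s_3 = 0 + 1 + 0 + 1 + 1 + 1 + 0 + 1 = 5 ≡ 1 (mod 2).
  s_4 = 1 + 1 + 0 + 1 + 1 + 1 + 0 + 1 = 6 ≡ 0 (mod 2).
s = (1, 0, 1, 0)^T — this equals column 10 of H (binary 1010), so error is at position 10.
Correct: flip bit 10 of r = 101000111110001 to get c = 101000111010001.


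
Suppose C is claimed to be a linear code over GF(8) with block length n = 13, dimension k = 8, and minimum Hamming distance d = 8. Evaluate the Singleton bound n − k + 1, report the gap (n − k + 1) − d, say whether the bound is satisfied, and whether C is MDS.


Singleton RHS = n − k + 1 = 6, slack = -2, bound violated (no such code; not MDS).

Singleton bound: d ≤ n − k + 1.
Here n = 13, k = 8, so n − k + 1 = 6.
Given d = 8, check d ≤ 6: NO.
Slack = (n − k + 1) − d = -2.
The slack is negative: d = 8 exceeds n − k + 1 = 6 by 2, so the Singleton bound is violated and no linear [13, 8, 8]_8 code can exist. In particular it is not MDS (MDS requires d = n − k + 1 exactly).
Description: the claimed parameters are [13, 8, 8]_8; such a code would be impossible (violates the Singleton bound).


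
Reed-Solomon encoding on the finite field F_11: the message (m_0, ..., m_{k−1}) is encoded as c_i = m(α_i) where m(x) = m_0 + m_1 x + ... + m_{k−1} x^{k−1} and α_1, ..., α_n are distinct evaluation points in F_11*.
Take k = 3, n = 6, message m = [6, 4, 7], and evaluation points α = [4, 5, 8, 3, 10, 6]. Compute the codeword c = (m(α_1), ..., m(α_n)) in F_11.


c = [2, 3, 2, 4, 9, 7]

Message polynomial: m(x) = 6 + 4·x + 7·x^2 (mod 11).
For each evaluation point α_i, compute m(α_i) mod 11:
  α_1 = 4: Horner steps 7 → 10 → 2, so m(4) = 2.
  α_2 = 5: Horner steps 7 → 6 → 3, so m(5) = 3.
  α_3 = 8: Horner steps 7 → 5 → 2, so m(8) = 2.
  α_4 = 3: Horner steps 7 → 3 → 4, so m(3) = 4.
  α_5 = 10: Horner steps 7 → 8 → 9, so m(10) = 9.
  α_6 = 6: Horner steps 7 → 2 → 7, so m(6) = 7.
Codeword c = [2, 3, 2, 4, 9, 7] ∈ F_11^6.


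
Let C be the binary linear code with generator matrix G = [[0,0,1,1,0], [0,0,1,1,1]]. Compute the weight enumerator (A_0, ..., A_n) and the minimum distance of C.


Weight distribution: A_0 = 1, A_1 = 1, A_2 = 1, A_3 = 1. Minimum distance d = 1.

Enumerate all 2^2 = 4 messages m ∈ F_2^2.
For each, compute codeword c = mG in F_2^5, then tally its weight.
  m = 00 → c = 00000, weight = 0.
  m = 10 → c = 00110, weight = 2.
  m = 01 → c = 00111, weight = 3.
  m = 11 → c = 00001, weight = 1.
Tally weights:
  weight 0: 1 codewords.
  weight 1: 1 codewords.
  weight 2: 1 codewords.
  weight 3: 1 codewords.
Minimum distance d = smallest w > 0 with A_w > 0 = 1.
Sanity: Σ A_w = 4 = 2^2 = 4 ✓.
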